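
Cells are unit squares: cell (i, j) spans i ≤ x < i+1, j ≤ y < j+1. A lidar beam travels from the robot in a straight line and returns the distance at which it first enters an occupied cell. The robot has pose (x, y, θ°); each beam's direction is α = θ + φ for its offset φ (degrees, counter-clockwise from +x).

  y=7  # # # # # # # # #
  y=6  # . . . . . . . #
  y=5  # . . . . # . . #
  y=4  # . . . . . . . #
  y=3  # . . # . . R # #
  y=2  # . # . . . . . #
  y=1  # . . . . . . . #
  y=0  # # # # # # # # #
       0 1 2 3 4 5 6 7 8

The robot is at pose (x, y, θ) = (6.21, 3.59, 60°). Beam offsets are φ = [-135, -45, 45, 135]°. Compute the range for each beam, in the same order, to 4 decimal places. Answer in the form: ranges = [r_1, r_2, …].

ranges = [2.6814, 0.8179, 1.4597, 3.3232]

beam 1: φ=-135°, α=285°
  d=(0.2588,-0.9659)  start (6,3)  tX=3.0523 tY=0.6108  stride 1/|dx|=3.8637 1/|dy|=1.0353
    cross y-line → (6,2), t=0.6108
    cross y-line → (6,1), t=1.6461
    cross y-line → (6,0), t=2.6814 (wall)
  → r_1 = 2.6814
beam 2: φ=-45°, α=15°
  d=(0.9659,0.2588)  start (6,3)  tX=0.8179 tY=1.5841  stride 1/|dx|=1.0353 1/|dy|=3.8637
    cross x-line → (7,3), t=0.8179 (wall)
  → r_2 = 0.8179
beam 3: φ=45°, α=105°
  d=(-0.2588,0.9659)  start (6,3)  tX=0.8114 tY=0.4245  stride 1/|dx|=3.8637 1/|dy|=1.0353
    cross y-line → (6,4), t=0.4245
    cross x-line → (5,4), t=0.8114
    cross y-line → (5,5), t=1.4597 (wall)
  → r_3 = 1.4597
beam 4: φ=135°, α=195°
  d=(-0.9659,-0.2588)  start (6,3)  tX=0.2174 tY=2.2796  stride 1/|dx|=1.0353 1/|dy|=3.8637
    cross x-line → (5,3), t=0.2174
    cross x-line → (4,3), t=1.2527
    cross y-line → (4,2), t=2.2796
    cross x-line → (3,2), t=2.2880
    cross x-line → (2,2), t=3.3232 (wall)
  → r_4 = 3.3232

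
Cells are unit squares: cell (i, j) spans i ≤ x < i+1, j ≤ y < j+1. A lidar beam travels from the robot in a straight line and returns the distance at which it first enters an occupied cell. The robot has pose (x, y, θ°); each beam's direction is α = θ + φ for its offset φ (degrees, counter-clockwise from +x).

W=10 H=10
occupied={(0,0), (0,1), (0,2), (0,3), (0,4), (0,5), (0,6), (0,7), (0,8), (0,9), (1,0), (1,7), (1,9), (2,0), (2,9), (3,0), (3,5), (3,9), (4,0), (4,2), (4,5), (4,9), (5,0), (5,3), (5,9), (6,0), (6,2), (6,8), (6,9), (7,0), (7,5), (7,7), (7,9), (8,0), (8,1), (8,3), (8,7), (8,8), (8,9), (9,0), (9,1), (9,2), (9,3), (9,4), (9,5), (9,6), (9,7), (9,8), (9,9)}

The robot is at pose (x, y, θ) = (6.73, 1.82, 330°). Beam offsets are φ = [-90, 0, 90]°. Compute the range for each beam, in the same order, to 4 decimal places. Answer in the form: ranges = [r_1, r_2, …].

beam 1: φ=-90°, α=240°
  direction (-0.5000, -0.8660); cell (6,1); t to first gridline: x 1.4600, y 0.9469 (then +2.0000 / +1.1547)
    (6,0) via y @ 0.9469  # hit
  → r_1 = 0.9469
beam 2: φ=0°, α=330°
  direction (0.8660, -0.5000); cell (6,1); t to first gridline: x 0.3118, y 1.6400 (then +1.1547 / +2.0000)
    (7,1) via x @ 0.3118
    (8,1) via x @ 1.4665  # hit
  → r_2 = 1.4665
beam 3: φ=90°, α=60°
  direction (0.5000, 0.8660); cell (6,1); t to first gridline: x 0.5400, y 0.2078 (then +2.0000 / +1.1547)
    (6,2) via y @ 0.2078  # hit
  → r_3 = 0.2078

ranges = [0.9469, 1.4665, 0.2078]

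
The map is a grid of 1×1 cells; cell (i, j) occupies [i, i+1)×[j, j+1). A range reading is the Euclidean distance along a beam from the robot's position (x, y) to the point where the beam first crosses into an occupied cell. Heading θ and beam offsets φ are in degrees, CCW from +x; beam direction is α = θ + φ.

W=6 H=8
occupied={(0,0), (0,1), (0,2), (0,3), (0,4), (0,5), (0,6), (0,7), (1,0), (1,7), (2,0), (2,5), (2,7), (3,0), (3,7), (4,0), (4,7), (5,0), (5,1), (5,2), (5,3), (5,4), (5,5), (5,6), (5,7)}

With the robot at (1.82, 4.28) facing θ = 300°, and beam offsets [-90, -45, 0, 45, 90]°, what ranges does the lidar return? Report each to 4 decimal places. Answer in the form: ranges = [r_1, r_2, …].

beam 1: φ=-90°, α=210°
  dir = (cos 210°, sin 210°) = (-0.8660, -0.5000); from cell (1,4)
  next x-line at t=0.9469, next y-line at t=0.5600; Δt_x=1.1547, Δt_y=2.0000
    y: enter (1,3) at t=0.5600
    x: enter (0,3) at t=0.9469 ← occupied
  → r_1 = 0.9469
beam 2: φ=-45°, α=255°
  dir = (cos 255°, sin 255°) = (-0.2588, -0.9659); from cell (1,4)
  next x-line at t=3.1682, next y-line at t=0.2899; Δt_x=3.8637, Δt_y=1.0353
    y: enter (1,3) at t=0.2899
    y: enter (1,2) at t=1.3252
    y: enter (1,1) at t=2.3604
    x: enter (0,1) at t=3.1682 ← occupied
  → r_2 = 3.1682
beam 3: φ=0°, α=300°
  dir = (cos 300°, sin 300°) = (0.5000, -0.8660); from cell (1,4)
  next x-line at t=0.3600, next y-line at t=0.3233; Δt_x=2.0000, Δt_y=1.1547
    y: enter (1,3) at t=0.3233
    x: enter (2,3) at t=0.3600
    y: enter (2,2) at t=1.4780
    x: enter (3,2) at t=2.3600
    y: enter (3,1) at t=2.6327
    y: enter (3,0) at t=3.7874 ← occupied
  → r_3 = 3.7874
beam 4: φ=45°, α=345°
  dir = (cos 345°, sin 345°) = (0.9659, -0.2588); from cell (1,4)
  next x-line at t=0.1863, next y-line at t=1.0818; Δt_x=1.0353, Δt_y=3.8637
    x: enter (2,4) at t=0.1863
    y: enter (2,3) at t=1.0818
    x: enter (3,3) at t=1.2216
    x: enter (4,3) at t=2.2569
    x: enter (5,3) at t=3.2922 ← occupied
  → r_4 = 3.2922
beam 5: φ=90°, α=30°
  dir = (cos 30°, sin 30°) = (0.8660, 0.5000); from cell (1,4)
  next x-line at t=0.2078, next y-line at t=1.4400; Δt_x=1.1547, Δt_y=2.0000
    x: enter (2,4) at t=0.2078
    x: enter (3,4) at t=1.3625
    y: enter (3,5) at t=1.4400
    x: enter (4,5) at t=2.5172
    y: enter (4,6) at t=3.4400
    x: enter (5,6) at t=3.6719 ← occupied
  → r_5 = 3.6719

ranges = [0.9469, 3.1682, 3.7874, 3.2922, 3.6719]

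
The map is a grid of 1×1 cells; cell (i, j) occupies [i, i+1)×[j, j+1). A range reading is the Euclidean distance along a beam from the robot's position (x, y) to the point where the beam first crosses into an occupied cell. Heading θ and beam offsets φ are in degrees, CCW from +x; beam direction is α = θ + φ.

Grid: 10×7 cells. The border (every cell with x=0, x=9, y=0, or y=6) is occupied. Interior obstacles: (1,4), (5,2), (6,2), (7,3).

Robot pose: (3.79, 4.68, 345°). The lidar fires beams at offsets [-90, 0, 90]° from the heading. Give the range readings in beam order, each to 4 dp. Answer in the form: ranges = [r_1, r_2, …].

ranges = [3.8098, 3.3232, 1.3666]

beam 1: φ=-90°, α=255°
  dir = (cos 255°, sin 255°) = (-0.2588, -0.9659); from cell (3,4)
  next x-line at t=3.0523, next y-line at t=0.7040; Δt_x=3.8637, Δt_y=1.0353
    y: enter (3,3) at t=0.7040
    y: enter (3,2) at t=1.7393
    y: enter (3,1) at t=2.7745
    x: enter (2,1) at t=3.0523
    y: enter (2,0) at t=3.8098 ← occupied
  → r_1 = 3.8098
beam 2: φ=0°, α=345°
  dir = (cos 345°, sin 345°) = (0.9659, -0.2588); from cell (3,4)
  next x-line at t=0.2174, next y-line at t=2.6273; Δt_x=1.0353, Δt_y=3.8637
    x: enter (4,4) at t=0.2174
    x: enter (5,4) at t=1.2527
    x: enter (6,4) at t=2.2880
    y: enter (6,3) at t=2.6273
    x: enter (7,3) at t=3.3232 ← occupied
  → r_2 = 3.3232
beam 3: φ=90°, α=75°
  dir = (cos 75°, sin 75°) = (0.2588, 0.9659); from cell (3,4)
  next x-line at t=0.8114, next y-line at t=0.3313; Δt_x=3.8637, Δt_y=1.0353
    y: enter (3,5) at t=0.3313
    x: enter (4,5) at t=0.8114
    y: enter (4,6) at t=1.3666 ← occupied
  → r_3 = 1.3666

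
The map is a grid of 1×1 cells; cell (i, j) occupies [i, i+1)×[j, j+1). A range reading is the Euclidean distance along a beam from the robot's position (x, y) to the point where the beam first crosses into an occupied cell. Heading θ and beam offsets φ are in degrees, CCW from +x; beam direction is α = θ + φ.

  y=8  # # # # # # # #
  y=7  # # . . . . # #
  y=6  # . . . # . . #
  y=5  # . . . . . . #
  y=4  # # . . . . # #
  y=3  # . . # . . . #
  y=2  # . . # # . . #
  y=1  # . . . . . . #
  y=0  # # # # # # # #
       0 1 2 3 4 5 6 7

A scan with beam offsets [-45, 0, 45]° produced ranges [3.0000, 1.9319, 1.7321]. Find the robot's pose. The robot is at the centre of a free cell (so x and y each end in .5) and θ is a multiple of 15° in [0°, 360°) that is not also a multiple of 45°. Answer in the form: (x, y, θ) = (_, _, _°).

The pose lattice has 34·16 = 544 candidates. Test each by forward raycasting.
  (1.5, 1.5, 105°): beam 1 = 5.1962 ≠ 3.0000 ✗
  (3.5, 6.5, 300°): beam 1 = 5.6940 ≠ 3.0000 ✗
  (5.5, 6.5, 255°): beam 1 = 0.5774 ≠ 3.0000 ✗
  …
  (5.5, 6.5, 285°): r_1=3.0000, r_2=1.9319, r_3=1.7321 — all match ✓
Unique over the lattice → pose = (5.5, 6.5, 285°).

(x, y, θ) = (5.5, 6.5, 285°)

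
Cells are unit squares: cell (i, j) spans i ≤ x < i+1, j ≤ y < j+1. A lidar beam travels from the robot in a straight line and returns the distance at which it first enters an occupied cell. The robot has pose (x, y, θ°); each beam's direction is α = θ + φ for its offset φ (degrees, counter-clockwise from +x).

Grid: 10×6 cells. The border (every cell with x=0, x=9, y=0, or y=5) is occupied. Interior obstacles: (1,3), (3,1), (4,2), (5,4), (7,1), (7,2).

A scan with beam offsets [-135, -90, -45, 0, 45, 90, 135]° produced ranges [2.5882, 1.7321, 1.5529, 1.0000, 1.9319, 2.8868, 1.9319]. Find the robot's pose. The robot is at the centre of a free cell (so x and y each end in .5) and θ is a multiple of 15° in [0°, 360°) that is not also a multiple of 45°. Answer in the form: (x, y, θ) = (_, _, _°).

(x, y, θ) = (6.5, 3.5, 150°)

Candidates: 26 free-cell centres × 16 headings = 416 poses. Raycast each; keep the one whose scan matches to 4 dp.
  (1.5, 4.5, 240°): beam 1 = 0.5176 ≠ 2.5882 ✗
  (1.5, 1.5, 165°): beam 1 = 2.8868 ≠ 2.5882 ✗
  (6.5, 4.5, 60°): beam 1 = 1.9319 ≠ 2.5882 ✗
  …
  (6.5, 3.5, 150°): r_1=2.5882, r_2=1.7321, r_3=1.5529, r_4=1.0000, r_5=1.9319, r_6=2.8868, r_7=1.9319 — all match ✓
No second candidate reproduces the full scan.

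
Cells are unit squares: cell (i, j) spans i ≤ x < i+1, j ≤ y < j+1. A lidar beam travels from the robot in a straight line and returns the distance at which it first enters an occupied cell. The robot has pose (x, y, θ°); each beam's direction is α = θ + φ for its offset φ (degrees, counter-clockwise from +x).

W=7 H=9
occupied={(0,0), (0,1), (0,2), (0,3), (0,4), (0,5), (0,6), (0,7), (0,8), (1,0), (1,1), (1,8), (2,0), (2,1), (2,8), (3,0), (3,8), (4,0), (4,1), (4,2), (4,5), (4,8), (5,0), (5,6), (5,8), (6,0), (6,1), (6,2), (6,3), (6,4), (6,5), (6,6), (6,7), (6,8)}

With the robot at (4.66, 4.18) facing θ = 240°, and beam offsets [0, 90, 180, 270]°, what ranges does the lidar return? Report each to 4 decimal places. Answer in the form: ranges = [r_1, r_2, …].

ranges = [3.3200, 1.5473, 2.1016, 4.2262]

beam 1: φ=0°, α=240°
  dir = (cos 240°, sin 240°) = (-0.5000, -0.8660); from cell (4,4)
  next x-line at t=1.3200, next y-line at t=0.2078; Δt_x=2.0000, Δt_y=1.1547
    y: enter (4,3) at t=0.2078
    x: enter (3,3) at t=1.3200
    y: enter (3,2) at t=1.3625
    y: enter (3,1) at t=2.5172
    x: enter (2,1) at t=3.3200 ← occupied
  → r_1 = 3.3200
beam 2: φ=90°, α=330°
  dir = (cos 330°, sin 330°) = (0.8660, -0.5000); from cell (4,4)
  next x-line at t=0.3926, next y-line at t=0.3600; Δt_x=1.1547, Δt_y=2.0000
    y: enter (4,3) at t=0.3600
    x: enter (5,3) at t=0.3926
    x: enter (6,3) at t=1.5473 ← occupied
  → r_2 = 1.5473
beam 3: φ=180°, α=60°
  dir = (cos 60°, sin 60°) = (0.5000, 0.8660); from cell (4,4)
  next x-line at t=0.6800, next y-line at t=0.9469; Δt_x=2.0000, Δt_y=1.1547
    x: enter (5,4) at t=0.6800
    y: enter (5,5) at t=0.9469
    y: enter (5,6) at t=2.1016 ← occupied
  → r_3 = 2.1016
beam 4: φ=270°, α=150°
  dir = (cos 150°, sin 150°) = (-0.8660, 0.5000); from cell (4,4)
  next x-line at t=0.7621, next y-line at t=1.6400; Δt_x=1.1547, Δt_y=2.0000
    x: enter (3,4) at t=0.7621
    y: enter (3,5) at t=1.6400
    x: enter (2,5) at t=1.9168
    x: enter (1,5) at t=3.0715
    y: enter (1,6) at t=3.6400
    x: enter (0,6) at t=4.2262 ← occupied
  → r_4 = 4.2262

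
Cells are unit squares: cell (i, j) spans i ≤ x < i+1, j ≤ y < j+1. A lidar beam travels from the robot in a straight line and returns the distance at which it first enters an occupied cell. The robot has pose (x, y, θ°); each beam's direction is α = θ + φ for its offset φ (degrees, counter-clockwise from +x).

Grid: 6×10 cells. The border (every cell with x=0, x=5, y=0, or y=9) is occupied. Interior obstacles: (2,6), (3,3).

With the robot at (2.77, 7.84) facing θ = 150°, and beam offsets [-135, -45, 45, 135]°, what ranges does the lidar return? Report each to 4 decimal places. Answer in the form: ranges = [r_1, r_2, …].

ranges = [2.3087, 1.2009, 1.8324, 0.8696]

beam 1: φ=-135°, α=15°
  dir = (cos 15°, sin 15°) = (0.9659, 0.2588); from cell (2,7)
  next x-line at t=0.2381, next y-line at t=0.6182; Δt_x=1.0353, Δt_y=3.8637
    x: enter (3,7) at t=0.2381
    y: enter (3,8) at t=0.6182
    x: enter (4,8) at t=1.2734
    x: enter (5,8) at t=2.3087 ← occupied
  → r_1 = 2.3087
beam 2: φ=-45°, α=105°
  dir = (cos 105°, sin 105°) = (-0.2588, 0.9659); from cell (2,7)
  next x-line at t=2.9751, next y-line at t=0.1656; Δt_x=3.8637, Δt_y=1.0353
    y: enter (2,8) at t=0.1656
    y: enter (2,9) at t=1.2009 ← occupied
  → r_2 = 1.2009
beam 3: φ=45°, α=195°
  dir = (cos 195°, sin 195°) = (-0.9659, -0.2588); from cell (2,7)
  next x-line at t=0.7972, next y-line at t=3.2455; Δt_x=1.0353, Δt_y=3.8637
    x: enter (1,7) at t=0.7972
    x: enter (0,7) at t=1.8324 ← occupied
  → r_3 = 1.8324
beam 4: φ=135°, α=285°
  dir = (cos 285°, sin 285°) = (0.2588, -0.9659); from cell (2,7)
  next x-line at t=0.8887, next y-line at t=0.8696; Δt_x=3.8637, Δt_y=1.0353
    y: enter (2,6) at t=0.8696 ← occupied
  → r_4 = 0.8696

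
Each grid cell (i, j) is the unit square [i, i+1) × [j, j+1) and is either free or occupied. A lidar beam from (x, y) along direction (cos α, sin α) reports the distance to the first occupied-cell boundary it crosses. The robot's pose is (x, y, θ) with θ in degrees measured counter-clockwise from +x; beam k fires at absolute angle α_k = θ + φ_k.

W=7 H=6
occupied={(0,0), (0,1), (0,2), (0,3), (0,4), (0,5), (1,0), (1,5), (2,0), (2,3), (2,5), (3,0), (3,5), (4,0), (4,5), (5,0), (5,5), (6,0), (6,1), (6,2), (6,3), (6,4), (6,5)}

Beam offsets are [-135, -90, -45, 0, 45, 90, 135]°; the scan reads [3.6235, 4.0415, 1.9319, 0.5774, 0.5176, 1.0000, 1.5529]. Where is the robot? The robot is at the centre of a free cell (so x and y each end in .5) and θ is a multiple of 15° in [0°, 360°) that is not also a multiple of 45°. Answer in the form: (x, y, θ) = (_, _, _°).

(x, y, θ) = (4.5, 1.5, 240°)

Enumerate (i+0.5, j+0.5, θ) over the 19 free cells and 16 admissible headings. For each, cast all 7 beams and compare to the given ranges.
  (1.5, 2.5, 285°): beam 1 = 0.5774 ≠ 3.6235 ✗
  (4.5, 3.5, 300°): beam 1 = 1.5529 ≠ 3.6235 ✗
  (3.5, 3.5, 300°): beam 1 = 0.5176 ≠ 3.6235 ✗
  …
  (4.5, 1.5, 240°): r_1=3.6235, r_2=4.0415, r_3=1.9319, r_4=0.5774, r_5=0.5176, r_6=1.0000, r_7=1.5529 — all match ✓
Only this pose fits every beam.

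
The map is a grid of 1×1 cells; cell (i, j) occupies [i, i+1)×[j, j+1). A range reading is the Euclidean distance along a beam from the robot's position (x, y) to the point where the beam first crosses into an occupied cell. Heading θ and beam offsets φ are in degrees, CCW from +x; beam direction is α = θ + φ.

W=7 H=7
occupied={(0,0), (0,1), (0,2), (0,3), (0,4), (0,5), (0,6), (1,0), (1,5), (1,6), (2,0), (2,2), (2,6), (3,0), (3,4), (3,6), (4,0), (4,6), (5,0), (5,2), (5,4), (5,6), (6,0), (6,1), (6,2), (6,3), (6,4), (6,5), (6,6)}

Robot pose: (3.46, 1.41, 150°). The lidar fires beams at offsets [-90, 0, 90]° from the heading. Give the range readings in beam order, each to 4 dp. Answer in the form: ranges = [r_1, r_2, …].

beam 1: φ=-90°, α=60°
  d=(0.5000,0.8660)  start (3,1)  tX=1.0800 tY=0.6813  stride 1/|dx|=2.0000 1/|dy|=1.1547
    cross y-line → (3,2), t=0.6813
    cross x-line → (4,2), t=1.0800
    cross y-line → (4,3), t=1.8360
    cross y-line → (4,4), t=2.9907
    cross x-line → (5,4), t=3.0800 (wall)
  → r_1 = 3.0800
beam 2: φ=0°, α=150°
  d=(-0.8660,0.5000)  start (3,1)  tX=0.5312 tY=1.1800  stride 1/|dx|=1.1547 1/|dy|=2.0000
    cross x-line → (2,1), t=0.5312
    cross y-line → (2,2), t=1.1800 (wall)
  → r_2 = 1.1800
beam 3: φ=90°, α=240°
  d=(-0.5000,-0.8660)  start (3,1)  tX=0.9200 tY=0.4734  stride 1/|dx|=2.0000 1/|dy|=1.1547
    cross y-line → (3,0), t=0.4734 (wall)
  → r_3 = 0.4734

ranges = [3.0800, 1.1800, 0.4734]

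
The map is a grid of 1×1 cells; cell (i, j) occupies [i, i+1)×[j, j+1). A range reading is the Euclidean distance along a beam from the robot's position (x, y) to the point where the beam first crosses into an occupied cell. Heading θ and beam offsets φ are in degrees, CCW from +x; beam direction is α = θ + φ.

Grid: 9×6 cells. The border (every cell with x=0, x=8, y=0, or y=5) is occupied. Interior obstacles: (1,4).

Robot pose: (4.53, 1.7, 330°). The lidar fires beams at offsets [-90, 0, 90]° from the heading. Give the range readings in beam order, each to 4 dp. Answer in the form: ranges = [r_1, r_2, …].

beam 1: φ=-90°, α=240°
  direction (-0.5000, -0.8660); cell (4,1); t to first gridline: x 1.0600, y 0.8083 (then +2.0000 / +1.1547)
    (4,0) via y @ 0.8083  # hit
  → r_1 = 0.8083
beam 2: φ=0°, α=330°
  direction (0.8660, -0.5000); cell (4,1); t to first gridline: x 0.5427, y 1.4000 (then +1.1547 / +2.0000)
    (5,1) via x @ 0.5427
    (5,0) via y @ 1.4000  # hit
  → r_2 = 1.4000
beam 3: φ=90°, α=60°
  direction (0.5000, 0.8660); cell (4,1); t to first gridline: x 0.9400, y 0.3464 (then +2.0000 / +1.1547)
    (4,2) via y @ 0.3464
    (5,2) via x @ 0.9400
    (5,3) via y @ 1.5011
    (5,4) via y @ 2.6558
    (6,4) via x @ 2.9400
    (6,5) via y @ 3.8105  # hit
  → r_3 = 3.8105

ranges = [0.8083, 1.4000, 3.8105]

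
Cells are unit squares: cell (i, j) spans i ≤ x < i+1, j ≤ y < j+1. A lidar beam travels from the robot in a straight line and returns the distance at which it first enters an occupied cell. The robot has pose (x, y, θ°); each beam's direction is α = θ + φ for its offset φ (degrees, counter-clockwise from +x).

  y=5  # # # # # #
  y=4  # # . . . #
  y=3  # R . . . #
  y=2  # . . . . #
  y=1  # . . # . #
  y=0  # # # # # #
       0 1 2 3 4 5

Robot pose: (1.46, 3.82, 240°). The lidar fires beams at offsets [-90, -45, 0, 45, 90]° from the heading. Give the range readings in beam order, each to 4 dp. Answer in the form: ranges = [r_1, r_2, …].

ranges = [0.3600, 0.4762, 0.9200, 2.9195, 4.0876]

beam 1: φ=-90°, α=150°
  direction (-0.8660, 0.5000); cell (1,3); t to first gridline: x 0.5312, y 0.3600 (then +1.1547 / +2.0000)
    (1,4) via y @ 0.3600  # hit
  → r_1 = 0.3600
beam 2: φ=-45°, α=195°
  direction (-0.9659, -0.2588); cell (1,3); t to first gridline: x 0.4762, y 3.1682 (then +1.0353 / +3.8637)
    (0,3) via x @ 0.4762  # hit
  → r_2 = 0.4762
beam 3: φ=0°, α=240°
  direction (-0.5000, -0.8660); cell (1,3); t to first gridline: x 0.9200, y 0.9469 (then +2.0000 / +1.1547)
    (0,3) via x @ 0.9200  # hit
  → r_3 = 0.9200
beam 4: φ=45°, α=285°
  direction (0.2588, -0.9659); cell (1,3); t to first gridline: x 2.0864, y 0.8489 (then +3.8637 / +1.0353)
    (1,2) via y @ 0.8489
    (1,1) via y @ 1.8842
    (2,1) via x @ 2.0864
    (2,0) via y @ 2.9195  # hit
  → r_4 = 2.9195
beam 5: φ=90°, α=330°
  direction (0.8660, -0.5000); cell (1,3); t to first gridline: x 0.6235, y 1.6400 (then +1.1547 / +2.0000)
    (2,3) via x @ 0.6235
    (2,2) via y @ 1.6400
    (3,2) via x @ 1.7782
    (4,2) via x @ 2.9329
    (4,1) via y @ 3.6400
    (5,1) via x @ 4.0876  # hit
  → r_5 = 4.0876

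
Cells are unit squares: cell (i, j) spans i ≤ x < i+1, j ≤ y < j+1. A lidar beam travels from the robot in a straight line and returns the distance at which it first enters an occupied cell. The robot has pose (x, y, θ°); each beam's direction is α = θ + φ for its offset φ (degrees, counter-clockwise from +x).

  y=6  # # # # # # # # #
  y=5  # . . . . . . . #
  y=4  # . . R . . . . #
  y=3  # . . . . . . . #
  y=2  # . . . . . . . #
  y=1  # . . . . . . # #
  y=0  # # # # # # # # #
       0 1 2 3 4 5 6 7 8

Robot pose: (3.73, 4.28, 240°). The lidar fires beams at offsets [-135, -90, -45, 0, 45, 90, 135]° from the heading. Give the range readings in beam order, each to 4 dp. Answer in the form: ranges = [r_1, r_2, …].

beam 1: φ=-135°, α=105°
  dir = (cos 105°, sin 105°) = (-0.2588, 0.9659); from cell (3,4)
  next x-line at t=2.8205, next y-line at t=0.7454; Δt_x=3.8637, Δt_y=1.0353
    y: enter (3,5) at t=0.7454
    y: enter (3,6) at t=1.7807 ← occupied
  → r_1 = 1.7807
beam 2: φ=-90°, α=150°
  dir = (cos 150°, sin 150°) = (-0.8660, 0.5000); from cell (3,4)
  next x-line at t=0.8429, next y-line at t=1.4400; Δt_x=1.1547, Δt_y=2.0000
    x: enter (2,4) at t=0.8429
    y: enter (2,5) at t=1.4400
    x: enter (1,5) at t=1.9976
    x: enter (0,5) at t=3.1523 ← occupied
  → r_2 = 3.1523
beam 3: φ=-45°, α=195°
  dir = (cos 195°, sin 195°) = (-0.9659, -0.2588); from cell (3,4)
  next x-line at t=0.7558, next y-line at t=1.0818; Δt_x=1.0353, Δt_y=3.8637
    x: enter (2,4) at t=0.7558
    y: enter (2,3) at t=1.0818
    x: enter (1,3) at t=1.7910
    x: enter (0,3) at t=2.8263 ← occupied
  → r_3 = 2.8263
beam 4: φ=0°, α=240°
  dir = (cos 240°, sin 240°) = (-0.5000, -0.8660); from cell (3,4)
  next x-line at t=1.4600, next y-line at t=0.3233; Δt_x=2.0000, Δt_y=1.1547
    y: enter (3,3) at t=0.3233
    x: enter (2,3) at t=1.4600
    y: enter (2,2) at t=1.4780
    y: enter (2,1) at t=2.6327
    x: enter (1,1) at t=3.4600
    y: enter (1,0) at t=3.7874 ← occupied
  → r_4 = 3.7874
beam 5: φ=45°, α=285°
  dir = (cos 285°, sin 285°) = (0.2588, -0.9659); from cell (3,4)
  next x-line at t=1.0432, next y-line at t=0.2899; Δt_x=3.8637, Δt_y=1.0353
    y: enter (3,3) at t=0.2899
    x: enter (4,3) at t=1.0432
    y: enter (4,2) at t=1.3252
    y: enter (4,1) at t=2.3604
    y: enter (4,0) at t=3.3957 ← occupied
  → r_5 = 3.3957
beam 6: φ=90°, α=330°
  dir = (cos 330°, sin 330°) = (0.8660, -0.5000); from cell (3,4)
  next x-line at t=0.3118, next y-line at t=0.5600; Δt_x=1.1547, Δt_y=2.0000
    x: enter (4,4) at t=0.3118
    y: enter (4,3) at t=0.5600
    x: enter (5,3) at t=1.4665
    y: enter (5,2) at t=2.5600
    x: enter (6,2) at t=2.6212
    x: enter (7,2) at t=3.7759
    y: enter (7,1) at t=4.5600 ← occupied
  → r_6 = 4.5600
beam 7: φ=135°, α=15°
  dir = (cos 15°, sin 15°) = (0.9659, 0.2588); from cell (3,4)
  next x-line at t=0.2795, next y-line at t=2.7819; Δt_x=1.0353, Δt_y=3.8637
    x: enter (4,4) at t=0.2795
    x: enter (5,4) at t=1.3148
    x: enter (6,4) at t=2.3501
    y: enter (6,5) at t=2.7819
    x: enter (7,5) at t=3.3854
    x: enter (8,5) at t=4.4206 ← occupied
  → r_7 = 4.4206

ranges = [1.7807, 3.1523, 2.8263, 3.7874, 3.3957, 4.5600, 4.4206]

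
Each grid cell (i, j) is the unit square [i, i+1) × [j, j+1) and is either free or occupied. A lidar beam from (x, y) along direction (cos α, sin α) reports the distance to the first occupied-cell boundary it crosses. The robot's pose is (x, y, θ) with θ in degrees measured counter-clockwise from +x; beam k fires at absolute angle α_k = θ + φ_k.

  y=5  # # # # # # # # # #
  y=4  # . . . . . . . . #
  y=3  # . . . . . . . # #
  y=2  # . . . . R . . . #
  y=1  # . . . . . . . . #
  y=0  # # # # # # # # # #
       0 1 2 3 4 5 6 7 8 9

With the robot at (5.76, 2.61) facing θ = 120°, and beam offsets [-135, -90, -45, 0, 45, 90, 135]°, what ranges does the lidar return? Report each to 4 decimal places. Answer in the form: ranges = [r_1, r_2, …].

ranges = [3.3543, 2.5865, 2.4743, 2.7597, 4.9279, 3.2200, 1.6668]

beam 1: φ=-135°, α=345°
  d=(0.9659,-0.2588)  start (5,2)  tX=0.2485 tY=2.3569  stride 1/|dx|=1.0353 1/|dy|=3.8637
    cross x-line → (6,2), t=0.2485
    cross x-line → (7,2), t=1.2837
    cross x-line → (8,2), t=2.3190
    cross y-line → (8,1), t=2.3569
    cross x-line → (9,1), t=3.3543 (wall)
  → r_1 = 3.3543
beam 2: φ=-90°, α=30°
  d=(0.8660,0.5000)  start (5,2)  tX=0.2771 tY=0.7800  stride 1/|dx|=1.1547 1/|dy|=2.0000
    cross x-line → (6,2), t=0.2771
    cross y-line → (6,3), t=0.7800
    cross x-line → (7,3), t=1.4318
    cross x-line → (8,3), t=2.5865 (wall)
  → r_2 = 2.5865
beam 3: φ=-45°, α=75°
  d=(0.2588,0.9659)  start (5,2)  tX=0.9273 tY=0.4038  stride 1/|dx|=3.8637 1/|dy|=1.0353
    cross y-line → (5,3), t=0.4038
    cross x-line → (6,3), t=0.9273
    cross y-line → (6,4), t=1.4390
    cross y-line → (6,5), t=2.4743 (wall)
  → r_3 = 2.4743
beam 4: φ=0°, α=120°
  d=(-0.5000,0.8660)  start (5,2)  tX=1.5200 tY=0.4503  stride 1/|dx|=2.0000 1/|dy|=1.1547
    cross y-line → (5,3), t=0.4503
    cross x-line → (4,3), t=1.5200
    cross y-line → (4,4), t=1.6050
    cross y-line → (4,5), t=2.7597 (wall)
  → r_4 = 2.7597
beam 5: φ=45°, α=165°
  d=(-0.9659,0.2588)  start (5,2)  tX=0.7868 tY=1.5068  stride 1/|dx|=1.0353 1/|dy|=3.8637
    cross x-line → (4,2), t=0.7868
    cross y-line → (4,3), t=1.5068
    cross x-line → (3,3), t=1.8221
    cross x-line → (2,3), t=2.8574
    cross x-line → (1,3), t=3.8926
    cross x-line → (0,3), t=4.9279 (wall)
  → r_5 = 4.9279
beam 6: φ=90°, α=210°
  d=(-0.8660,-0.5000)  start (5,2)  tX=0.8776 tY=1.2200  stride 1/|dx|=1.1547 1/|dy|=2.0000
    cross x-line → (4,2), t=0.8776
    cross y-line → (4,1), t=1.2200
    cross x-line → (3,1), t=2.0323
    cross x-line → (2,1), t=3.1870
    cross y-line → (2,0), t=3.2200 (wall)
  → r_6 = 3.2200
beam 7: φ=135°, α=255°
  d=(-0.2588,-0.9659)  start (5,2)  tX=2.9364 tY=0.6315  stride 1/|dx|=3.8637 1/|dy|=1.0353
    cross y-line → (5,1), t=0.6315
    cross y-line → (5,0), t=1.6668 (wall)
  → r_7 = 1.6668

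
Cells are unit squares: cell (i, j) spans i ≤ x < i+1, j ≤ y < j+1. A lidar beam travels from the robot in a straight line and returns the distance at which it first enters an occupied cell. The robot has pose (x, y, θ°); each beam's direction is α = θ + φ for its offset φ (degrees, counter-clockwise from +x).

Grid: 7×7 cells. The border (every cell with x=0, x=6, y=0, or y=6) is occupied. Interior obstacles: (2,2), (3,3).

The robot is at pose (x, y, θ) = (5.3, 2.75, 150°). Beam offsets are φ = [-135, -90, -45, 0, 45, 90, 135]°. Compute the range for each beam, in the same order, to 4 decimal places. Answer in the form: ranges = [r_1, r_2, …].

ranges = [0.7247, 1.4000, 3.3646, 1.5011, 2.3811, 2.0207, 1.8117]

beam 1: φ=-135°, α=15°
  d=(0.9659,0.2588)  start (5,2)  tX=0.7247 tY=0.9659  stride 1/|dx|=1.0353 1/|dy|=3.8637
    cross x-line → (6,2), t=0.7247 (wall)
  → r_1 = 0.7247
beam 2: φ=-90°, α=60°
  d=(0.5000,0.8660)  start (5,2)  tX=1.4000 tY=0.2887  stride 1/|dx|=2.0000 1/|dy|=1.1547
    cross y-line → (5,3), t=0.2887
    cross x-line → (6,3), t=1.4000 (wall)
  → r_2 = 1.4000
beam 3: φ=-45°, α=105°
  d=(-0.2588,0.9659)  start (5,2)  tX=1.1591 tY=0.2588  stride 1/|dx|=3.8637 1/|dy|=1.0353
    cross y-line → (5,3), t=0.2588
    cross x-line → (4,3), t=1.1591
    cross y-line → (4,4), t=1.2941
    cross y-line → (4,5), t=2.3294
    cross y-line → (4,6), t=3.3646 (wall)
  → r_3 = 3.3646
beam 4: φ=0°, α=150°
  d=(-0.8660,0.5000)  start (5,2)  tX=0.3464 tY=0.5000  stride 1/|dx|=1.1547 1/|dy|=2.0000
    cross x-line → (4,2), t=0.3464
    cross y-line → (4,3), t=0.5000
    cross x-line → (3,3), t=1.5011 (wall)
  → r_4 = 1.5011
beam 5: φ=45°, α=195°
  d=(-0.9659,-0.2588)  start (5,2)  tX=0.3106 tY=2.8978  stride 1/|dx|=1.0353 1/|dy|=3.8637
    cross x-line → (4,2), t=0.3106
    cross x-line → (3,2), t=1.3459
    cross x-line → (2,2), t=2.3811 (wall)
  → r_5 = 2.3811
beam 6: φ=90°, α=240°
  d=(-0.5000,-0.8660)  start (5,2)  tX=0.6000 tY=0.8660  stride 1/|dx|=2.0000 1/|dy|=1.1547
    cross x-line → (4,2), t=0.6000
    cross y-line → (4,1), t=0.8660
    cross y-line → (4,0), t=2.0207 (wall)
  → r_6 = 2.0207
beam 7: φ=135°, α=285°
  d=(0.2588,-0.9659)  start (5,2)  tX=2.7046 tY=0.7765  stride 1/|dx|=3.8637 1/|dy|=1.0353
    cross y-line → (5,1), t=0.7765
    cross y-line → (5,0), t=1.8117 (wall)
  → r_7 = 1.8117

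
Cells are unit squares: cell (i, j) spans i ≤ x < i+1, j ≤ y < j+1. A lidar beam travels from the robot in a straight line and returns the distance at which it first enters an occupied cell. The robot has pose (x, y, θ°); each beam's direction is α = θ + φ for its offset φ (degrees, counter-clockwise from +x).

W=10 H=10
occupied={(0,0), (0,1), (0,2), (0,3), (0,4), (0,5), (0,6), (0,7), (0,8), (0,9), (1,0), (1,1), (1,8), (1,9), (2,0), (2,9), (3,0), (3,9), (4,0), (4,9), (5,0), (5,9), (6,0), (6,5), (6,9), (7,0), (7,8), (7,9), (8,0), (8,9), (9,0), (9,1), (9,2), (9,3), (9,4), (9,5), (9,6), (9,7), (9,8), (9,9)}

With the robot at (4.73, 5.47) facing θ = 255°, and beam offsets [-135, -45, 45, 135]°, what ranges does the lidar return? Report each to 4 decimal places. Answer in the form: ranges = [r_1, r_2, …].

beam 1: φ=-135°, α=120°
  dir = (cos 120°, sin 120°) = (-0.5000, 0.8660); from cell (4,5)
  next x-line at t=1.4600, next y-line at t=0.6120; Δt_x=2.0000, Δt_y=1.1547
    y: enter (4,6) at t=0.6120
    x: enter (3,6) at t=1.4600
    y: enter (3,7) at t=1.7667
    y: enter (3,8) at t=2.9214
    x: enter (2,8) at t=3.4600
    y: enter (2,9) at t=4.0761 ← occupied
  → r_1 = 4.0761
beam 2: φ=-45°, α=210°
  dir = (cos 210°, sin 210°) = (-0.8660, -0.5000); from cell (4,5)
  next x-line at t=0.8429, next y-line at t=0.9400; Δt_x=1.1547, Δt_y=2.0000
    x: enter (3,5) at t=0.8429
    y: enter (3,4) at t=0.9400
    x: enter (2,4) at t=1.9976
    y: enter (2,3) at t=2.9400
    x: enter (1,3) at t=3.1523
    x: enter (0,3) at t=4.3070 ← occupied
  → r_2 = 4.3070
beam 3: φ=45°, α=300°
  dir = (cos 300°, sin 300°) = (0.5000, -0.8660); from cell (4,5)
  next x-line at t=0.5400, next y-line at t=0.5427; Δt_x=2.0000, Δt_y=1.1547
    x: enter (5,5) at t=0.5400
    y: enter (5,4) at t=0.5427
    y: enter (5,3) at t=1.6974
    x: enter (6,3) at t=2.5400
    y: enter (6,2) at t=2.8521
    y: enter (6,1) at t=4.0068
    x: enter (7,1) at t=4.5400
    y: enter (7,0) at t=5.1615 ← occupied
  → r_3 = 5.1615
beam 4: φ=135°, α=30°
  dir = (cos 30°, sin 30°) = (0.8660, 0.5000); from cell (4,5)
  next x-line at t=0.3118, next y-line at t=1.0600; Δt_x=1.1547, Δt_y=2.0000
    x: enter (5,5) at t=0.3118
    y: enter (5,6) at t=1.0600
    x: enter (6,6) at t=1.4665
    x: enter (7,6) at t=2.6212
    y: enter (7,7) at t=3.0600
    x: enter (8,7) at t=3.7759
    x: enter (9,7) at t=4.9306 ← occupied
  → r_4 = 4.9306

ranges = [4.0761, 4.3070, 5.1615, 4.9306]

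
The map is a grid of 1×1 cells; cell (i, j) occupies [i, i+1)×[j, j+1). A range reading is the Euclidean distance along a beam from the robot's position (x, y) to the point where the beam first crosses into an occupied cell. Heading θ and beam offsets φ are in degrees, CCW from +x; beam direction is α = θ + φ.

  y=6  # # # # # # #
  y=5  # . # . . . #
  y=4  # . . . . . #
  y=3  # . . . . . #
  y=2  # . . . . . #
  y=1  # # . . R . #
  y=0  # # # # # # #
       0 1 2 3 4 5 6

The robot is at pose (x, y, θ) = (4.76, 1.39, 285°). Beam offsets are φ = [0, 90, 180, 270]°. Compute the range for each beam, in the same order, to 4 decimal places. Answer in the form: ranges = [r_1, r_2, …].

beam 1: φ=0°, α=285°
  d=(0.2588,-0.9659)  start (4,1)  tX=0.9273 tY=0.4038  stride 1/|dx|=3.8637 1/|dy|=1.0353
    cross y-line → (4,0), t=0.4038 (wall)
  → r_1 = 0.4038
beam 2: φ=90°, α=15°
  d=(0.9659,0.2588)  start (4,1)  tX=0.2485 tY=2.3569  stride 1/|dx|=1.0353 1/|dy|=3.8637
    cross x-line → (5,1), t=0.2485
    cross x-line → (6,1), t=1.2837 (wall)
  → r_2 = 1.2837
beam 3: φ=180°, α=105°
  d=(-0.2588,0.9659)  start (4,1)  tX=2.9364 tY=0.6315  stride 1/|dx|=3.8637 1/|dy|=1.0353
    cross y-line → (4,2), t=0.6315
    cross y-line → (4,3), t=1.6668
    cross y-line → (4,4), t=2.7021
    cross x-line → (3,4), t=2.9364
    cross y-line → (3,5), t=3.7373
    cross y-line → (3,6), t=4.7726 (wall)
  → r_3 = 4.7726
beam 4: φ=270°, α=195°
  d=(-0.9659,-0.2588)  start (4,1)  tX=0.7868 tY=1.5068  stride 1/|dx|=1.0353 1/|dy|=3.8637
    cross x-line → (3,1), t=0.7868
    cross y-line → (3,0), t=1.5068 (wall)
  → r_4 = 1.5068

ranges = [0.4038, 1.2837, 4.7726, 1.5068]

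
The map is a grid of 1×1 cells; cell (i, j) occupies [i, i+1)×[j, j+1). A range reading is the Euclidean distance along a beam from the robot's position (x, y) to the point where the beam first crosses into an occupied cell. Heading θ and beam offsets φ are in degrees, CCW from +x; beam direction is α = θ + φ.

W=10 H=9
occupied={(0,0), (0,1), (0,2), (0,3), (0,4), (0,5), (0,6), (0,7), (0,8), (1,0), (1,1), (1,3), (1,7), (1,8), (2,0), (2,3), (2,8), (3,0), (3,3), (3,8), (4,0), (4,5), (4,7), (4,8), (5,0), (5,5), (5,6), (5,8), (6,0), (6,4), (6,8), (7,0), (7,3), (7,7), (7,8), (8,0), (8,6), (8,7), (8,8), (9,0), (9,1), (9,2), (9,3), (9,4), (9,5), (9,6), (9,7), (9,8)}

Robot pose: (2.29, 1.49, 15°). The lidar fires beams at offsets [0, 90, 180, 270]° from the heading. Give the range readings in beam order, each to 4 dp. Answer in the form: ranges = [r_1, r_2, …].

beam 1: φ=0°, α=15°
  dir = (cos 15°, sin 15°) = (0.9659, 0.2588); from cell (2,1)
  next x-line at t=0.7350, next y-line at t=1.9705; Δt_x=1.0353, Δt_y=3.8637
    x: enter (3,1) at t=0.7350
    x: enter (4,1) at t=1.7703
    y: enter (4,2) at t=1.9705
    x: enter (5,2) at t=2.8056
    x: enter (6,2) at t=3.8409
    x: enter (7,2) at t=4.8762
    y: enter (7,3) at t=5.8342 ← occupied
  → r_1 = 5.8342
beam 2: φ=90°, α=105°
  dir = (cos 105°, sin 105°) = (-0.2588, 0.9659); from cell (2,1)
  next x-line at t=1.1205, next y-line at t=0.5280; Δt_x=3.8637, Δt_y=1.0353
    y: enter (2,2) at t=0.5280
    x: enter (1,2) at t=1.1205
    y: enter (1,3) at t=1.5633 ← occupied
  → r_2 = 1.5633
beam 3: φ=180°, α=195°
  dir = (cos 195°, sin 195°) = (-0.9659, -0.2588); from cell (2,1)
  next x-line at t=0.3002, next y-line at t=1.8932; Δt_x=1.0353, Δt_y=3.8637
    x: enter (1,1) at t=0.3002 ← occupied
  → r_3 = 0.3002
beam 4: φ=270°, α=285°
  dir = (cos 285°, sin 285°) = (0.2588, -0.9659); from cell (2,1)
  next x-line at t=2.7432, next y-line at t=0.5073; Δt_x=3.8637, Δt_y=1.0353
    y: enter (2,0) at t=0.5073 ← occupied
  → r_4 = 0.5073

ranges = [5.8342, 1.5633, 0.3002, 0.5073]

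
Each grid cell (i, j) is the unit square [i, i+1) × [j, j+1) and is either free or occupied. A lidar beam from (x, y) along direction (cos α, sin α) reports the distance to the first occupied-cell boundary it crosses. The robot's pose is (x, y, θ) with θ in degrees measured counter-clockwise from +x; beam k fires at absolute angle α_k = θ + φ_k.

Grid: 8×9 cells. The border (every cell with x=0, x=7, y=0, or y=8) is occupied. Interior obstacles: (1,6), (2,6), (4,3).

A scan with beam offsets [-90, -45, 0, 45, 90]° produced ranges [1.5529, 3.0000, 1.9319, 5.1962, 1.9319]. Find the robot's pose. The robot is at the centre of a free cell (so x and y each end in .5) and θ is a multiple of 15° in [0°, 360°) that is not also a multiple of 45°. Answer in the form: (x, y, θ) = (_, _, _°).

(x, y, θ) = (5.5, 1.5, 105°)

Candidates: 39 free-cell centres × 16 headings = 624 poses. Raycast each; keep the one whose scan matches to 4 dp.
  (6.5, 3.5, 75°): beam 1 = 0.5176 ≠ 1.5529 ✗
  (4.5, 6.5, 15°): beam 1 = 5.6940 ≠ 1.5529 ✗
  (2.5, 3.5, 60°): beam 1 = 5.0000 ≠ 1.5529 ✗
  (5.5, 2.5, 105°): beam 3 = 5.6940 ≠ 1.9319 ✗
  …
  (5.5, 1.5, 105°): r_1=1.5529, r_2=3.0000, r_3=1.9319, r_4=5.1962, r_5=1.9319 — all match ✓
Only this pose fits every beam.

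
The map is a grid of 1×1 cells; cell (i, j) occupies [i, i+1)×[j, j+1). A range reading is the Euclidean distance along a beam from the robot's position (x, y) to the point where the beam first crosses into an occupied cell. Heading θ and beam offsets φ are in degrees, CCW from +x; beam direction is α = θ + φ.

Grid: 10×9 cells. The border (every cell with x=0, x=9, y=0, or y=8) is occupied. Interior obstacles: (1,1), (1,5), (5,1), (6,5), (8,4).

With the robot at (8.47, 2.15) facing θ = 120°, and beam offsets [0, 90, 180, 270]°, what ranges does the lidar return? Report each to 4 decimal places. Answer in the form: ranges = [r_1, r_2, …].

beam 1: φ=0°, α=120°
  direction (-0.5000, 0.8660); cell (8,2); t to first gridline: x 0.9400, y 0.9815 (then +2.0000 / +1.1547)
    (7,2) via x @ 0.9400
    (7,3) via y @ 0.9815
    (7,4) via y @ 2.1362
    (6,4) via x @ 2.9400
    (6,5) via y @ 3.2909  # hit
  → r_1 = 3.2909
beam 2: φ=90°, α=210°
  direction (-0.8660, -0.5000); cell (8,2); t to first gridline: x 0.5427, y 0.3000 (then +1.1547 / +2.0000)
    (8,1) via y @ 0.3000
    (7,1) via x @ 0.5427
    (6,1) via x @ 1.6974
    (6,0) via y @ 2.3000  # hit
  → r_2 = 2.3000
beam 3: φ=180°, α=300°
  direction (0.5000, -0.8660); cell (8,2); t to first gridline: x 1.0600, y 0.1732 (then +2.0000 / +1.1547)
    (8,1) via y @ 0.1732
    (9,1) via x @ 1.0600  # hit
  → r_3 = 1.0600
beam 4: φ=270°, α=30°
  direction (0.8660, 0.5000); cell (8,2); t to first gridline: x 0.6120, y 1.7000 (then +1.1547 / +2.0000)
    (9,2) via x @ 0.6120  # hit
  → r_4 = 0.6120

ranges = [3.2909, 2.3000, 1.0600, 0.6120]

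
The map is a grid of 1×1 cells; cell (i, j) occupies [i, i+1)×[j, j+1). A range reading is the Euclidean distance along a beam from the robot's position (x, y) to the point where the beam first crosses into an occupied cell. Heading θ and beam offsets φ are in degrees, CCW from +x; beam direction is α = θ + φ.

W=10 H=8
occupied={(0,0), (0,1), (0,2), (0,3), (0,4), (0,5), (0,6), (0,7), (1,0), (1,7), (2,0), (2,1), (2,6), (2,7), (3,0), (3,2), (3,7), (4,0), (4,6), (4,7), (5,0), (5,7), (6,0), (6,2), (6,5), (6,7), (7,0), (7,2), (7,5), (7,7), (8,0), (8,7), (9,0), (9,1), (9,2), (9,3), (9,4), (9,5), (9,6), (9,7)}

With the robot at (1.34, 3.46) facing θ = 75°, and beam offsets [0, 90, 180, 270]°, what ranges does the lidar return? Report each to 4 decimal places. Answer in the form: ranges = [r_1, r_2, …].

beam 1: φ=0°, α=75°
  cosα=0.2588 sinα=0.9659 | (1,3) | tMaxX 2.5500 tMaxY 0.5590 | tΔX 3.8637 tΔY 1.0353
    t=0.5590 [y] (1,4)
    t=1.5943 [y] (1,5)
    t=2.5500 [x] (2,5)
    t=2.6296 [y] (2,6) — stop
  → r_1 = 2.6296
beam 2: φ=90°, α=165°
  cosα=-0.9659 sinα=0.2588 | (1,3) | tMaxX 0.3520 tMaxY 2.0864 | tΔX 1.0353 tΔY 3.8637
    t=0.3520 [x] (0,3) — stop
  → r_2 = 0.3520
beam 3: φ=180°, α=255°
  cosα=-0.2588 sinα=-0.9659 | (1,3) | tMaxX 1.3137 tMaxY 0.4762 | tΔX 3.8637 tΔY 1.0353
    t=0.4762 [y] (1,2)
    t=1.3137 [x] (0,2) — stop
  → r_3 = 1.3137
beam 4: φ=270°, α=345°
  cosα=0.9659 sinα=-0.2588 | (1,3) | tMaxX 0.6833 tMaxY 1.7773 | tΔX 1.0353 tΔY 3.8637
    t=0.6833 [x] (2,3)
    t=1.7186 [x] (3,3)
    t=1.7773 [y] (3,2) — stop
  → r_4 = 1.7773

ranges = [2.6296, 0.3520, 1.3137, 1.7773]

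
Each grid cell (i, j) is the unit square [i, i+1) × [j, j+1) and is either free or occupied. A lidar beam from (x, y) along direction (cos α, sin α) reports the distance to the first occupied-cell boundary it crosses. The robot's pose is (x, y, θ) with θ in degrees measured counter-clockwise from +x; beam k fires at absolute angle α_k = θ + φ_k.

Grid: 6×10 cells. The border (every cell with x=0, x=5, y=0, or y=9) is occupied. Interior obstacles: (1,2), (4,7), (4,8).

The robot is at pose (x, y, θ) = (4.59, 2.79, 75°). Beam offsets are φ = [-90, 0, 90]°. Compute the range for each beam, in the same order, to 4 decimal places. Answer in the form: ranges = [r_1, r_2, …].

beam 1: φ=-90°, α=345°
  cosα=0.9659 sinα=-0.2588 | (4,2) | tMaxX 0.4245 tMaxY 3.0523 | tΔX 1.0353 tΔY 3.8637
    t=0.4245 [x] (5,2) — stop
  → r_1 = 0.4245
beam 2: φ=0°, α=75°
  cosα=0.2588 sinα=0.9659 | (4,2) | tMaxX 1.5841 tMaxY 0.2174 | tΔX 3.8637 tΔY 1.0353
    t=0.2174 [y] (4,3)
    t=1.2527 [y] (4,4)
    t=1.5841 [x] (5,4) — stop
  → r_2 = 1.5841
beam 3: φ=90°, α=165°
  cosα=-0.9659 sinα=0.2588 | (4,2) | tMaxX 0.6108 tMaxY 0.8114 | tΔX 1.0353 tΔY 3.8637
    t=0.6108 [x] (3,2)
    t=0.8114 [y] (3,3)
    t=1.6461 [x] (2,3)
    t=2.6814 [x] (1,3)
    t=3.7166 [x] (0,3) — stop
  → r_3 = 3.7166

ranges = [0.4245, 1.5841, 3.7166]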